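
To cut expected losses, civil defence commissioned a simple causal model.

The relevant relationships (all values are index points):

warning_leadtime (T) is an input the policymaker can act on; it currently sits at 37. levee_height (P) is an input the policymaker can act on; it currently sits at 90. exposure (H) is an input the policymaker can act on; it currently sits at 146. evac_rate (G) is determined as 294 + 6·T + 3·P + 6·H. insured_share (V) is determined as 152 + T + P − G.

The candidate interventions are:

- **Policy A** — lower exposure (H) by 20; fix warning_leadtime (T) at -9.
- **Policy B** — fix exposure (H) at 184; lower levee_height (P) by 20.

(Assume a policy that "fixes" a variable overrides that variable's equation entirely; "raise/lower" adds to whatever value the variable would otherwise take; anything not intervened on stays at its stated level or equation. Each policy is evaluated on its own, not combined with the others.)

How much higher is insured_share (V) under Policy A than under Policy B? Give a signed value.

Policy A (H − 20, T := -9):
  T = -9
  P = 90
  H = 146 − 20 = 126
  G = 294 + 6·(-9) + 3·90 + 6·126 = 1266
  V = 152 + (-9) + 90 − 1266 = -1033
Policy B (H := 184, P − 20):
  T = 37
  P = 90 − 20 = 70
  H = 184
  G = 294 + 6·37 + 3·70 + 6·184 = 1830
  V = 152 + 37 + 70 − 1830 = -1571
V: -1033 − (-1571) = 538

538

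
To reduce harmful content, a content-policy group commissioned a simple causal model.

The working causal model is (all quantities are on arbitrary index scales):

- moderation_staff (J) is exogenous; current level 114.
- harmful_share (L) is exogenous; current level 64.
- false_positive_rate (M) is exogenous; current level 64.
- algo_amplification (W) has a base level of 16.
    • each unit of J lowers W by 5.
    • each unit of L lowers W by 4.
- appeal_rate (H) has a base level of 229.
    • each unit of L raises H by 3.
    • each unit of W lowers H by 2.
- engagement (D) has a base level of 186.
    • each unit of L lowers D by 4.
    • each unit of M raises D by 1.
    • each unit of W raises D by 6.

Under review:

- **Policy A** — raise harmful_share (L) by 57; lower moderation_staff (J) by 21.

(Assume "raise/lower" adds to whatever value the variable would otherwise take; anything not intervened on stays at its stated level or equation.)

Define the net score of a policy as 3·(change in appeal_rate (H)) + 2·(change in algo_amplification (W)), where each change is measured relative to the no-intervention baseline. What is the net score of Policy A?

Baseline:
  J = 114
  L = 64
  W = 16 − 5·114 − 4·64 = -810
  H = 229 + 3·64 − 2·(-810) = 2041
Policy A (L + 57, J − 21):
  J = 114 − 21 = 93
  L = 64 + 57 = 121
  W = 16 − 5·93 − 4·121 = -933
  H = 229 + 3·121 − 2·(-933) = 2458
ΔH = 2458 − 2041 = 417; ΔW = -933 − (-810) = -123
Score = 3·417 + 2·(-123) = 1005

1005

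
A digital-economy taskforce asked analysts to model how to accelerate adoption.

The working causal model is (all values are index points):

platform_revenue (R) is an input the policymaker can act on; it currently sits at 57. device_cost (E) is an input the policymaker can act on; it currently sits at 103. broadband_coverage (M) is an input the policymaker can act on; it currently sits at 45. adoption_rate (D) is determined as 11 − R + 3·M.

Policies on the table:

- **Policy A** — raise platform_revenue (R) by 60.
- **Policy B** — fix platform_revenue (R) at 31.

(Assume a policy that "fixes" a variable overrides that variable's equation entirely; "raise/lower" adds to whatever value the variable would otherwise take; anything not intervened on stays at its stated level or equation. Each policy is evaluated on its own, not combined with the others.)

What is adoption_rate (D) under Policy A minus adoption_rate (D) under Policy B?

Policy A (R + 60):
  R = 57 + 60 = 117
  M = 45
  D = 11 − 117 + 3·45 = 29
Policy B (R := 31):
  R = 31
  M = 45
  D = 11 − 31 + 3·45 = 115
D: 29 − 115 = -86

-86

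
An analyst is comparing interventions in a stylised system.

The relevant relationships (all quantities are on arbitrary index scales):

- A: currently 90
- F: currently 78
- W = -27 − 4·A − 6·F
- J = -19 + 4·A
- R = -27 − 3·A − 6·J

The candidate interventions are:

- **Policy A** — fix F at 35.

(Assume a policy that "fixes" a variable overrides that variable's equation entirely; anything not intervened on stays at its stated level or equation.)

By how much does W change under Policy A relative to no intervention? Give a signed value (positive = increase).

258

Baseline:
  A = 90
  F = 78
  W = -27 − 4·90 − 6·78 = -855
Policy A (F := 35):
  A = 90
  F = 35
  W = -27 − 4·90 − 6·35 = -597
Change in W: -597 − (-855) = 258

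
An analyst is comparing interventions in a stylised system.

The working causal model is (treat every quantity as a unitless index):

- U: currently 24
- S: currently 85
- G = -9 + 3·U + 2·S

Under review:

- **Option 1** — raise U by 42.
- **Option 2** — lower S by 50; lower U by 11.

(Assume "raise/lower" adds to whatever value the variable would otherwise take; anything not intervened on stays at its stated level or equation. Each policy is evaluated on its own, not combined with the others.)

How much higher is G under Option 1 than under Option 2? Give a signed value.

259

Option 1 (U + 42):
  U = 24 + 42 = 66
  S = 85
  G = -9 + 3·66 + 2·85 = 359
Option 2 (S − 50, U − 11):
  U = 24 − 11 = 13
  S = 85 − 50 = 35
  G = -9 + 3·13 + 2·35 = 100
G: 359 − 100 = 259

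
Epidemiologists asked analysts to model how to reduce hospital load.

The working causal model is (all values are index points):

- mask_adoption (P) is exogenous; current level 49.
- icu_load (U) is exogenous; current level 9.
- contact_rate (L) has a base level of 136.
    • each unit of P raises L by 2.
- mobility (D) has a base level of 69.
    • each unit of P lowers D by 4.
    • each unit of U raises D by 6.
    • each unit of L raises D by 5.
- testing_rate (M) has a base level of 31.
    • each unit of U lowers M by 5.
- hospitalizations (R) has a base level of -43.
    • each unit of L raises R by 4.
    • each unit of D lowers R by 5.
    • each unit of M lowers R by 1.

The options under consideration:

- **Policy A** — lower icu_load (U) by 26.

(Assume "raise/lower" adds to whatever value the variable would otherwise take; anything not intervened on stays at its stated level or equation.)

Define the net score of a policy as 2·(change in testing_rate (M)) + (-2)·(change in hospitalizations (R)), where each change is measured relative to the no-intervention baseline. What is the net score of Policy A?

Baseline:
  P = 49
  U = 9
  L = 136 + 2·49 = 234
  D = 69 − 4·49 + 6·9 + 5·234 = 1097
  M = 31 − 5·9 = -14
  R = -43 + 4·234 − 5·1097 − (-14) = -4578
Policy A (U − 26):
  P = 49
  U = 9 − 26 = -17
  L = 136 + 2·49 = 234
  D = 69 − 4·49 + 6·(-17) + 5·234 = 941
  M = 31 − 5·(-17) = 116
  R = -43 + 4·234 − 5·941 − 116 = -3928
ΔM = 116 − (-14) = 130; ΔR = -3928 − (-4578) = 650
Score = 2·130 + (-2)·650 = -1040

-1040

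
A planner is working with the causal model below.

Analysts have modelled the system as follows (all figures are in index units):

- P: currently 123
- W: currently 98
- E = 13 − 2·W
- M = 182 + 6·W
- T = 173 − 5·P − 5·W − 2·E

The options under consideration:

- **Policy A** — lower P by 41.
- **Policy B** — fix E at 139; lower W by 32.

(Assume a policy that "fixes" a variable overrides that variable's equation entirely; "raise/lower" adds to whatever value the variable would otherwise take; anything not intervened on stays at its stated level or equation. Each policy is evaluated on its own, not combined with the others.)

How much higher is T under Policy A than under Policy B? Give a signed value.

Policy A (P − 41):
  P = 123 − 41 = 82
  W = 98
  E = 13 − 2·98 = -183
  T = 173 − 5·82 − 5·98 − 2·(-183) = -361
Policy B (E := 139, W − 32):
  P = 123
  W = 98 − 32 = 66
  E = 139
  T = 173 − 5·123 − 5·66 − 2·139 = -1050
T: -361 − (-1050) = 689

689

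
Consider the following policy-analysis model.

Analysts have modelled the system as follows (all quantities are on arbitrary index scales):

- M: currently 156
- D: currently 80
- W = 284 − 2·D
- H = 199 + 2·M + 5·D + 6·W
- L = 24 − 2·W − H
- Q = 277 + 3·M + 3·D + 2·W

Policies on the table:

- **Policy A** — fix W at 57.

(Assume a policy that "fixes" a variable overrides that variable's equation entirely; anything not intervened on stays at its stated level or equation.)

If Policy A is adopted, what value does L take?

Policy A (W := 57):
  M = 156
  D = 80
  W = 57
  H = 199 + 2·156 + 5·80 + 6·57 = 1253
  L = 24 − 2·57 − 1253 = -1343

-1343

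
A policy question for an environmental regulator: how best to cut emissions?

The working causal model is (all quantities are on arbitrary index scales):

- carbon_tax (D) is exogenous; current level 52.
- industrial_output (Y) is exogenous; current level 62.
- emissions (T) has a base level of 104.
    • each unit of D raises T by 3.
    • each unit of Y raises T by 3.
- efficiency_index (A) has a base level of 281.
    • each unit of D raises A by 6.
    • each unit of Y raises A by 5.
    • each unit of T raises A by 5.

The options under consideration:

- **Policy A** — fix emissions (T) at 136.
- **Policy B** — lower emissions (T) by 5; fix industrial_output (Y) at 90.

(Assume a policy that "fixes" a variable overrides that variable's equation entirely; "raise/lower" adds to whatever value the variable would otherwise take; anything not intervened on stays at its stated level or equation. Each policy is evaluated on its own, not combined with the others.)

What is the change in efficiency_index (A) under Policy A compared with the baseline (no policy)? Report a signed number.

Baseline:
  D = 52
  Y = 62
  T = 104 + 3·52 + 3·62 = 446
  A = 281 + 6·52 + 5·62 + 5·446 = 3133
Policy A (T := 136):
  D = 52
  Y = 62
  T = 136
  A = 281 + 6·52 + 5·62 + 5·136 = 1583
Change in A: 1583 − 3133 = -1550

-1550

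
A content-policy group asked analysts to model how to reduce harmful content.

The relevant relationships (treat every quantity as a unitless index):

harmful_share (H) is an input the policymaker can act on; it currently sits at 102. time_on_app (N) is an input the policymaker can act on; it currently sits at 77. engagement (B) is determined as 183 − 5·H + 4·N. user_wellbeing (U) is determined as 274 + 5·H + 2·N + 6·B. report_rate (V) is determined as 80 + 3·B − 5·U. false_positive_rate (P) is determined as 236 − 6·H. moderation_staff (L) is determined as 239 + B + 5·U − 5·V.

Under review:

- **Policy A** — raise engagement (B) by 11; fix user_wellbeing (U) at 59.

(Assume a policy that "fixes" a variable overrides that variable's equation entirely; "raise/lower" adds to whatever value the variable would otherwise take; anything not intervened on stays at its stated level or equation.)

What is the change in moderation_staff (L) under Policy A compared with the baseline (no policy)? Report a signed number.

-23104

Baseline:
  H = 102
  N = 77
  B = 183 − 5·102 + 4·77 = -19
  U = 274 + 5·102 + 2·77 + 6·(-19) = 824
  V = 80 + 3·(-19) − 5·824 = -4097
  L = 239 + (-19) + 5·824 − 5·(-4097) = 24825
Policy A (B + 11, U := 59):
  H = 102
  N = 77
  B = 183 − 5·102 + 4·77 (+11 from intervention) = -8
  U = 59
  V = 80 + 3·(-8) − 5·59 = -239
  L = 239 + (-8) + 5·59 − 5·(-239) = 1721
Change in L: 1721 − 24825 = -23104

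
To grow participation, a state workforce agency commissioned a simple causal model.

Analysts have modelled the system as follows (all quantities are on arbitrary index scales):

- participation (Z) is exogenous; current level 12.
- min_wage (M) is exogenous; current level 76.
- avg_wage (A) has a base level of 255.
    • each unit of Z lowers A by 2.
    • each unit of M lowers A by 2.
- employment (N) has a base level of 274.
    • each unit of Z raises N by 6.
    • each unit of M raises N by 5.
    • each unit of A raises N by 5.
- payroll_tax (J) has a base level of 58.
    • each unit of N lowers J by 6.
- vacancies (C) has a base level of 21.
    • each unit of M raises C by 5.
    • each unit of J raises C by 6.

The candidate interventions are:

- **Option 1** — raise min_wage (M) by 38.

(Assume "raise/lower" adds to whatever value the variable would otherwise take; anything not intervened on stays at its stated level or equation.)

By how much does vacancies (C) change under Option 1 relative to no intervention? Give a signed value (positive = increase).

Baseline:
  Z = 12
  M = 76
  A = 255 − 2·12 − 2·76 = 79
  N = 274 + 6·12 + 5·76 + 5·79 = 1121
  J = 58 − 6·1121 = -6668
  C = 21 + 5·76 + 6·(-6668) = -39607
Option 1 (M + 38):
  Z = 12
  M = 76 + 38 = 114
  A = 255 − 2·12 − 2·114 = 3
  N = 274 + 6·12 + 5·114 + 5·3 = 931
  J = 58 − 6·931 = -5528
  C = 21 + 5·114 + 6·(-5528) = -32577
Change in C: -32577 − (-39607) = 7030

7030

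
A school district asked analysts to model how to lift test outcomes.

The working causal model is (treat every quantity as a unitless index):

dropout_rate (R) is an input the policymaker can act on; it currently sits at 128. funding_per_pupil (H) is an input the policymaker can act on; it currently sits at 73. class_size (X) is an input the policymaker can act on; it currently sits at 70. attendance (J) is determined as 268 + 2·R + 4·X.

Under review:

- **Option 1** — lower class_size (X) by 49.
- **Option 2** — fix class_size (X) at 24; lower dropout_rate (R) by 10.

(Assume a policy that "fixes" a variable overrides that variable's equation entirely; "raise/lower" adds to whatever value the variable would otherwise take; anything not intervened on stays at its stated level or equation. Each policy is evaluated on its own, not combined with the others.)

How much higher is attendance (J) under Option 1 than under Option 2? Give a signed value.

8

Option 1 (X − 49):
  R = 128
  X = 70 − 49 = 21
  J = 268 + 2·128 + 4·21 = 608
Option 2 (X := 24, R − 10):
  R = 128 − 10 = 118
  X = 24
  J = 268 + 2·118 + 4·24 = 600
J: 608 − 600 = 8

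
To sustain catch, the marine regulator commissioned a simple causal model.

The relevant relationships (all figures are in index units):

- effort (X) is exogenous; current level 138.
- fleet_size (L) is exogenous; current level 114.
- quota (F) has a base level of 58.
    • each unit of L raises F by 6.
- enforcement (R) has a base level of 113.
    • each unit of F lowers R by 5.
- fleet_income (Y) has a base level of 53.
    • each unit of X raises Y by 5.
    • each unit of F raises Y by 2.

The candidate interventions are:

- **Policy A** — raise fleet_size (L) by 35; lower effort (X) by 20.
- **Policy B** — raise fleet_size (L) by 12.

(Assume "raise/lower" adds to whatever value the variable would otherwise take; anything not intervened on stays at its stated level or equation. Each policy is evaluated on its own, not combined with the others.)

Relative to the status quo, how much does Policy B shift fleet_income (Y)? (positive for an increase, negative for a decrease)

144

Baseline:
  X = 138
  L = 114
  F = 58 + 6·114 = 742
  Y = 53 + 5·138 + 2·742 = 2227
Policy B (L + 12):
  X = 138
  L = 114 + 12 = 126
  F = 58 + 6·126 = 814
  Y = 53 + 5·138 + 2·814 = 2371
Change in Y: 2371 − 2227 = 144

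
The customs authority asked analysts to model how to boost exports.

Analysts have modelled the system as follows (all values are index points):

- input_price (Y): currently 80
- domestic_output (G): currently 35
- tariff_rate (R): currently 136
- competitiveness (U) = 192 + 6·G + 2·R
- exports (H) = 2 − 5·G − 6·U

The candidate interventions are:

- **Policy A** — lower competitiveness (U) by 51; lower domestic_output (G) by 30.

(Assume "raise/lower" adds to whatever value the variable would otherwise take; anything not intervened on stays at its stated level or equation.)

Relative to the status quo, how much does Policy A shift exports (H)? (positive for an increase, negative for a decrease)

Baseline:
  G = 35
  R = 136
  U = 192 + 6·35 + 2·136 = 674
  H = 2 − 5·35 − 6·674 = -4217
Policy A (U − 51, G − 30):
  G = 35 − 30 = 5
  R = 136
  U = 192 + 6·5 + 2·136 (−51 from intervention) = 443
  H = 2 − 5·5 − 6·443 = -2681
Change in H: -2681 − (-4217) = 1536

1536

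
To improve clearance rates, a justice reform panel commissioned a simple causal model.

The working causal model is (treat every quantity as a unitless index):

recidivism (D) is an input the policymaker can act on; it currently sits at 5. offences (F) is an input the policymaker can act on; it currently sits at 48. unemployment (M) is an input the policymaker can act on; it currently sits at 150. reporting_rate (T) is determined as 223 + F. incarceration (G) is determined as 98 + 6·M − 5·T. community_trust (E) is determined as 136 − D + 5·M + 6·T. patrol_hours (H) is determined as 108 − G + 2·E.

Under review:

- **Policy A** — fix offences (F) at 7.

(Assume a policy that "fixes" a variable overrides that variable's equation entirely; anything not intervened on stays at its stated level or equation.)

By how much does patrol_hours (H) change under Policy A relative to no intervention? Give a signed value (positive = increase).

-697

Baseline:
  D = 5
  F = 48
  M = 150
  T = 223 + 48 = 271
  G = 98 + 6·150 − 5·271 = -357
  E = 136 − 5 + 5·150 + 6·271 = 2507
  H = 108 − (-357) + 2·2507 = 5479
Policy A (F := 7):
  D = 5
  F = 7
  M = 150
  T = 223 + 7 = 230
  G = 98 + 6·150 − 5·230 = -152
  E = 136 − 5 + 5·150 + 6·230 = 2261
  H = 108 − (-152) + 2·2261 = 4782
Change in H: 4782 − 5479 = -697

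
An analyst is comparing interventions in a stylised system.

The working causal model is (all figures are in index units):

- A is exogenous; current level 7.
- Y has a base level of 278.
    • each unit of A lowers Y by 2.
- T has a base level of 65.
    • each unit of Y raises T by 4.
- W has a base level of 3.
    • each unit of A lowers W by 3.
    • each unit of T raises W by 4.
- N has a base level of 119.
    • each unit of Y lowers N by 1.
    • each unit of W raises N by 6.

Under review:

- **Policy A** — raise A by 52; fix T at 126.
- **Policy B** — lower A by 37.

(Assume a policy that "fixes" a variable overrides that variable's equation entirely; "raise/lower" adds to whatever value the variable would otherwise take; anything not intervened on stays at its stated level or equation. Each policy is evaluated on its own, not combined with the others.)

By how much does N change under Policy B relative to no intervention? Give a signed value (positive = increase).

7696

Baseline:
  A = 7
  Y = 278 − 2·7 = 264
  T = 65 + 4·264 = 1121
  W = 3 − 3·7 + 4·1121 = 4466
  N = 119 − 264 + 6·4466 = 26651
Policy B (A − 37):
  A = 7 − 37 = -30
  Y = 278 − 2·(-30) = 338
  T = 65 + 4·338 = 1417
  W = 3 − 3·(-30) + 4·1417 = 5761
  N = 119 − 338 + 6·5761 = 34347
Change in N: 34347 − 26651 = 7696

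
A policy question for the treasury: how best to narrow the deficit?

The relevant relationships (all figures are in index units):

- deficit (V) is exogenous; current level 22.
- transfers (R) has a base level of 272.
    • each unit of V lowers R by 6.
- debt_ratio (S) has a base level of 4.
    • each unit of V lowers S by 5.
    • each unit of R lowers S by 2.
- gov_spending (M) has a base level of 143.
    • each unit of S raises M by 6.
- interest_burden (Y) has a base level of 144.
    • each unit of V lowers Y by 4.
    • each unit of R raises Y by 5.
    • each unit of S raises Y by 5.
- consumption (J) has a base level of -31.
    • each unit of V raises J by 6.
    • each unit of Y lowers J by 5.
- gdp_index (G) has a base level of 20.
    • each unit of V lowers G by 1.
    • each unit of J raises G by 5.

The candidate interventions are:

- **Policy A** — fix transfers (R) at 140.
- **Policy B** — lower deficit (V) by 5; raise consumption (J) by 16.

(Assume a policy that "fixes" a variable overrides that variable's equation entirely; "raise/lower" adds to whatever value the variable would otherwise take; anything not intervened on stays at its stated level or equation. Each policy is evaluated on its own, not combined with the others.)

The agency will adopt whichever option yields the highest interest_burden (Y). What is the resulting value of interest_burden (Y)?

-1174

Policy A (R := 140):
  V = 22
  R = 140
  S = 4 − 5·22 − 2·140 = -386
  Y = 144 − 4·22 + 5·140 + 5·(-386) = -1174
Policy B (V − 5, J + 16):
  V = 22 − 5 = 17
  R = 272 − 6·17 = 170
  S = 4 − 5·17 − 2·170 = -421
  Y = 144 − 4·17 + 5·170 + 5·(-421) = -1179
Comparing — Policy A: Y=-1174, Policy B: Y=-1179. Highest is -1174 (Policy A).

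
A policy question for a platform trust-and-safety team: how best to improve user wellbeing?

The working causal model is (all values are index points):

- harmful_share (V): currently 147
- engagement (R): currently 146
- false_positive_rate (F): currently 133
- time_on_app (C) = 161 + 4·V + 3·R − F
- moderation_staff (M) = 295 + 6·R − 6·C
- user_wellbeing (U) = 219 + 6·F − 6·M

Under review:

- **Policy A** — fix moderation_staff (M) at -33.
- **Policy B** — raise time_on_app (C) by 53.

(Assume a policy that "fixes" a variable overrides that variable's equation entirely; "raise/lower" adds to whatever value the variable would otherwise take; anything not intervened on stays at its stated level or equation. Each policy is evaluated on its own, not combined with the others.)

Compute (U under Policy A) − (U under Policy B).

-32628

Policy A (M := -33):
  V = 147
  R = 146
  F = 133
  C = 161 + 4·147 + 3·146 − 133 = 1054
  M = -33
  U = 219 + 6·133 − 6·(-33) = 1215
Policy B (C + 53):
  V = 147
  R = 146
  F = 133
  C = 161 + 4·147 + 3·146 − 133 (+53 from intervention) = 1107
  M = 295 + 6·146 − 6·1107 = -5471
  U = 219 + 6·133 − 6·(-5471) = 33843
U: 1215 − 33843 = -32628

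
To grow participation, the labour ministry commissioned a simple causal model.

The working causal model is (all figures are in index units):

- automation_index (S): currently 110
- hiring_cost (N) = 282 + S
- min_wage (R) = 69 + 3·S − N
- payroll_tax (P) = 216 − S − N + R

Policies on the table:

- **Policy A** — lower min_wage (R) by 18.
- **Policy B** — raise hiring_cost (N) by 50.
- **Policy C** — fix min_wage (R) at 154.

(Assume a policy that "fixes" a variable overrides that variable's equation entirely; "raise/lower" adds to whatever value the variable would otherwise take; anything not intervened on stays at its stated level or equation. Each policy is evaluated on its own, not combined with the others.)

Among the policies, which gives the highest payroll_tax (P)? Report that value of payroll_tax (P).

Policy A (R − 18):
  S = 110
  N = 282 + 110 = 392
  R = 69 + 3·110 − 392 (−18 from intervention) = -11
  P = 216 − 110 − 392 + (-11) = -297
Policy B (N + 50):
  S = 110
  N = 282 + 110 (+50 from intervention) = 442
  R = 69 + 3·110 − 442 = -43
  P = 216 − 110 − 442 + (-43) = -379
Policy C (R := 154):
  S = 110
  N = 282 + 110 = 392
  R = 154
  P = 216 − 110 − 392 + 154 = -132
Comparing — Policy A: P=-297, Policy B: P=-379, Policy C: P=-132. Highest is -132 (Policy C).

-132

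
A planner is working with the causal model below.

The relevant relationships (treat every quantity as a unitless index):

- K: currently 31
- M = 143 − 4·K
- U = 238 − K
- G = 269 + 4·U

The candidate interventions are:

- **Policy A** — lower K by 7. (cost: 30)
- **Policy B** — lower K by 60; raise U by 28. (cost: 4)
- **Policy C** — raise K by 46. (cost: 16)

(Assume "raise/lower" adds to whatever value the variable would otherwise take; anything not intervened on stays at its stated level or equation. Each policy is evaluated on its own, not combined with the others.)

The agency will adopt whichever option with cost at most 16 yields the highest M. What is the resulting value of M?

Policy B (K − 60, U + 28):
  K = 31 − 60 = -29
  M = 143 − 4·(-29) = 259
Policy C (K + 46):
  K = 31 + 46 = 77
  M = 143 − 4·77 = -165
Comparing — Policy B: M=259, Policy C: M=-165. Highest is 259 (Policy B).

259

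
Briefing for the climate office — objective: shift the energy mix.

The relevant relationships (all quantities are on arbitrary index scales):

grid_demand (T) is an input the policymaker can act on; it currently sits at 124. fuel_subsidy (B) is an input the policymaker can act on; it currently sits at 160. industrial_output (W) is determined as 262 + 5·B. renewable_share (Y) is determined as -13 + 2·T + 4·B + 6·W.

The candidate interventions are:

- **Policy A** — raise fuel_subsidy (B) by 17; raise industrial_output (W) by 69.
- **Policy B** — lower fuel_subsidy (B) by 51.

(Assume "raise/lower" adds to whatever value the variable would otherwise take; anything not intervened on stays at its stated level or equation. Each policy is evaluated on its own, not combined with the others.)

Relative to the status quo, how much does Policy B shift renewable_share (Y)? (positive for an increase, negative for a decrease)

-1734

Baseline:
  T = 124
  B = 160
  W = 262 + 5·160 = 1062
  Y = -13 + 2·124 + 4·160 + 6·1062 = 7247
Policy B (B − 51):
  T = 124
  B = 160 − 51 = 109
  W = 262 + 5·109 = 807
  Y = -13 + 2·124 + 4·109 + 6·807 = 5513
Change in Y: 5513 − 7247 = -1734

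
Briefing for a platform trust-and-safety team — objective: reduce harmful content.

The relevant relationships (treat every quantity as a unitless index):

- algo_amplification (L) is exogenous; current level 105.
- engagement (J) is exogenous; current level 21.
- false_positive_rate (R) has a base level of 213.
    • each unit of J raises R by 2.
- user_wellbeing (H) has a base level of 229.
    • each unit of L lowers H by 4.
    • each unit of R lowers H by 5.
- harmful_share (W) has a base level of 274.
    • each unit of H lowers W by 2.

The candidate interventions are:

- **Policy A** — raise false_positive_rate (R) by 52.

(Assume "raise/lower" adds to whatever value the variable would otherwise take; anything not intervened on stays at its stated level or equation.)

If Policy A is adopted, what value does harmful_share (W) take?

3726

Policy A (R + 52):
  L = 105
  J = 21
  R = 213 + 2·21 (+52 from intervention) = 307
  H = 229 − 4·105 − 5·307 = -1726
  W = 274 − 2·(-1726) = 3726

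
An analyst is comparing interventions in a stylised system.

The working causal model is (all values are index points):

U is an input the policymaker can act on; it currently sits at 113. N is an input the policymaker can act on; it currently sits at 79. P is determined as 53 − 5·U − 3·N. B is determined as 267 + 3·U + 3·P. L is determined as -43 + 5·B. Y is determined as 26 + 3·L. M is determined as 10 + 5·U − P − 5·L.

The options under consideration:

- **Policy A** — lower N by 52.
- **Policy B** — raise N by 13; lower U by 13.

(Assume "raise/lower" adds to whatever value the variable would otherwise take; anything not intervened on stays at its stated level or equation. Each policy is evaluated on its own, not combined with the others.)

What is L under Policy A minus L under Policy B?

Policy A (N − 52):
  U = 113
  N = 79 − 52 = 27
  P = 53 − 5·113 − 3·27 = -593
  B = 267 + 3·113 + 3·(-593) = -1173
  L = -43 + 5·(-1173) = -5908
Policy B (N + 13, U − 13):
  U = 113 − 13 = 100
  N = 79 + 13 = 92
  P = 53 − 5·100 − 3·92 = -723
  B = 267 + 3·100 + 3·(-723) = -1602
  L = -43 + 5·(-1602) = -8053
L: -5908 − (-8053) = 2145

2145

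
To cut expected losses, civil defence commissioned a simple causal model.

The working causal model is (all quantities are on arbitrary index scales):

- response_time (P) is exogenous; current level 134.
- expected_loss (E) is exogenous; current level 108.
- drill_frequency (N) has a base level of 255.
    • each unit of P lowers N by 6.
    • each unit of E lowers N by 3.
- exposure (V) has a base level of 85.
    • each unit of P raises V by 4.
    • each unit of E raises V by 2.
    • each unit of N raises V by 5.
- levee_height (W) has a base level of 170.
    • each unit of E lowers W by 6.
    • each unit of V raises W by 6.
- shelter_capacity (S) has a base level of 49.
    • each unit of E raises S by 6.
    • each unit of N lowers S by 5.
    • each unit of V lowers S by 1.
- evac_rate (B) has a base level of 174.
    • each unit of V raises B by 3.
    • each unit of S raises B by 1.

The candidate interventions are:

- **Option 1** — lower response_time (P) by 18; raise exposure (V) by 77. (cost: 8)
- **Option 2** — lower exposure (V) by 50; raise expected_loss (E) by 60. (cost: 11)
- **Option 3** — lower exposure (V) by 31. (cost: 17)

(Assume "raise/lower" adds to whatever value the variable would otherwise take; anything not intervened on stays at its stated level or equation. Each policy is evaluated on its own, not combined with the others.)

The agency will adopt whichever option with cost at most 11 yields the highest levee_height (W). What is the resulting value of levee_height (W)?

Option 1 (P − 18, V + 77):
  P = 134 − 18 = 116
  E = 108
  N = 255 − 6·116 − 3·108 = -765
  V = 85 + 4·116 + 2·108 + 5·(-765) (+77 from intervention) = -2983
  W = 170 − 6·108 + 6·(-2983) = -18376
Option 2 (V − 50, E + 60):
  P = 134
  E = 108 + 60 = 168
  N = 255 − 6·134 − 3·168 = -1053
  V = 85 + 4·134 + 2·168 + 5·(-1053) (−50 from intervention) = -4358
  W = 170 − 6·168 + 6·(-4358) = -26986
Comparing — Option 1: W=-18376, Option 2: W=-26986. Highest is -18376 (Option 1).

-18376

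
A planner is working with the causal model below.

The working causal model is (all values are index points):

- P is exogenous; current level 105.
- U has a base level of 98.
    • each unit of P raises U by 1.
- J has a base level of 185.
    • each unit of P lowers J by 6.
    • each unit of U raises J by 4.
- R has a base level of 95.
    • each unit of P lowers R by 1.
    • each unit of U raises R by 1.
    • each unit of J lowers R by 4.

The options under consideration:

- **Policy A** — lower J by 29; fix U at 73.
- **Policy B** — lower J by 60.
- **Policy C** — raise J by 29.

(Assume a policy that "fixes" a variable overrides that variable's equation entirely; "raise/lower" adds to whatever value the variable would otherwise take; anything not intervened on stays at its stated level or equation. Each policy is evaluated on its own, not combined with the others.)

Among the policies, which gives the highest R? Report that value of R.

Policy A (J − 29, U := 73):
  P = 105
  U = 73
  J = 185 − 6·105 + 4·73 (−29 from intervention) = -182
  R = 95 − 105 + 73 − 4·(-182) = 791
Policy B (J − 60):
  P = 105
  U = 98 + 105 = 203
  J = 185 − 6·105 + 4·203 (−60 from intervention) = 307
  R = 95 − 105 + 203 − 4·307 = -1035
Policy C (J + 29):
  P = 105
  U = 98 + 105 = 203
  J = 185 − 6·105 + 4·203 (+29 from intervention) = 396
  R = 95 − 105 + 203 − 4·396 = -1391
Comparing — Policy A: R=791, Policy B: R=-1035, Policy C: R=-1391. Highest is 791 (Policy A).

791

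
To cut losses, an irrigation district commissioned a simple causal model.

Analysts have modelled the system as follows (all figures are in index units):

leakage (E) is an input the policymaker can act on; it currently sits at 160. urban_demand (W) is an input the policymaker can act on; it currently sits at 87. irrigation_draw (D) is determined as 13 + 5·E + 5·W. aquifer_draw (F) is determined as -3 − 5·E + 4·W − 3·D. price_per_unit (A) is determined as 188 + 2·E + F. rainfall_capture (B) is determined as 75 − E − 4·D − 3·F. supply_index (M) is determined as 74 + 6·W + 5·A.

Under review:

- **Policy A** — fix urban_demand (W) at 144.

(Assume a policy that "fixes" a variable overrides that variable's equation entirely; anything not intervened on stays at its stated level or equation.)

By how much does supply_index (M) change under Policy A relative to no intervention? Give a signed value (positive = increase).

Baseline:
  E = 160
  W = 87
  D = 13 + 5·160 + 5·87 = 1248
  F = -3 − 5·160 + 4·87 − 3·1248 = -4199
  A = 188 + 2·160 + (-4199) = -3691
  M = 74 + 6·87 + 5·(-3691) = -17859
Policy A (W := 144):
  E = 160
  W = 144
  D = 13 + 5·160 + 5·144 = 1533
  F = -3 − 5·160 + 4·144 − 3·1533 = -4826
  A = 188 + 2·160 + (-4826) = -4318
  M = 74 + 6·144 + 5·(-4318) = -20652
Change in M: -20652 − (-17859) = -2793

-2793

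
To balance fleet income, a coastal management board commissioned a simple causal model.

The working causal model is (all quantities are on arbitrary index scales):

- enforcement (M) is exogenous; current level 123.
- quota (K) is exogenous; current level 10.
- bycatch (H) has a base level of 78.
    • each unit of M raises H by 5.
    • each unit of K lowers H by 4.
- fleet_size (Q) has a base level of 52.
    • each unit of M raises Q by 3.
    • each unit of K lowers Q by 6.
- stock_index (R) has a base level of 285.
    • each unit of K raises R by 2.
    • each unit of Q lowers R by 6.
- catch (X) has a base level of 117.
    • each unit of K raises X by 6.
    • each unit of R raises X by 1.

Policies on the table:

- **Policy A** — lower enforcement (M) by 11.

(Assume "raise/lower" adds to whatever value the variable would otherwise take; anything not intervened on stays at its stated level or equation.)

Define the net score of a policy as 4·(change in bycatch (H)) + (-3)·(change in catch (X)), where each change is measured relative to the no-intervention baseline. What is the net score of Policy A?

-814

Baseline:
  M = 123
  K = 10
  H = 78 + 5·123 − 4·10 = 653
  Q = 52 + 3·123 − 6·10 = 361
  R = 285 + 2·10 − 6·361 = -1861
  X = 117 + 6·10 + (-1861) = -1684
Policy A (M − 11):
  M = 123 − 11 = 112
  K = 10
  H = 78 + 5·112 − 4·10 = 598
  Q = 52 + 3·112 − 6·10 = 328
  R = 285 + 2·10 − 6·328 = -1663
  X = 117 + 6·10 + (-1663) = -1486
ΔH = 598 − 653 = -55; ΔX = -1486 − (-1684) = 198
Score = 4·(-55) + (-3)·198 = -814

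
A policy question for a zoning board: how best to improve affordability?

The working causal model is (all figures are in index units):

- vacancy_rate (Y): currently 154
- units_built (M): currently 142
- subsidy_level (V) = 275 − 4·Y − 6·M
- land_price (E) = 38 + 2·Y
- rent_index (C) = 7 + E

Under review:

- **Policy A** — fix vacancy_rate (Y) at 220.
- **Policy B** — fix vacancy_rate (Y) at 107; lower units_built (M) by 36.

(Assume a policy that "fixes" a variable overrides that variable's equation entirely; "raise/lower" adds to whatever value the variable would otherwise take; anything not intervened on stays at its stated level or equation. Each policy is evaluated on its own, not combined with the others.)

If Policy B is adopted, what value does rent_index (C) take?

Policy B (Y := 107, M − 36):
  Y = 107
  E = 38 + 2·107 = 252
  C = 7 + 252 = 259

259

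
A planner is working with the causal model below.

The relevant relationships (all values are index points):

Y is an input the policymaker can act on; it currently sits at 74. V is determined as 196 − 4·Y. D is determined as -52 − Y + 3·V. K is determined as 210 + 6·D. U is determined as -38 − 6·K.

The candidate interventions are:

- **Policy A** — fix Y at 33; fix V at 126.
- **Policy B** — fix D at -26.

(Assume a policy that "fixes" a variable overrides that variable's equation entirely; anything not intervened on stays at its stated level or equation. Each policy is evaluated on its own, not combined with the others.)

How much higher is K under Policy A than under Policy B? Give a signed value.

1914

Policy A (Y := 33, V := 126):
  Y = 33
  V = 126
  D = -52 − 33 + 3·126 = 293
  K = 210 + 6·293 = 1968
Policy B (D := -26):
  Y = 74
  V = 196 − 4·74 = -100
  D = -26
  K = 210 + 6·(-26) = 54
K: 1968 − 54 = 1914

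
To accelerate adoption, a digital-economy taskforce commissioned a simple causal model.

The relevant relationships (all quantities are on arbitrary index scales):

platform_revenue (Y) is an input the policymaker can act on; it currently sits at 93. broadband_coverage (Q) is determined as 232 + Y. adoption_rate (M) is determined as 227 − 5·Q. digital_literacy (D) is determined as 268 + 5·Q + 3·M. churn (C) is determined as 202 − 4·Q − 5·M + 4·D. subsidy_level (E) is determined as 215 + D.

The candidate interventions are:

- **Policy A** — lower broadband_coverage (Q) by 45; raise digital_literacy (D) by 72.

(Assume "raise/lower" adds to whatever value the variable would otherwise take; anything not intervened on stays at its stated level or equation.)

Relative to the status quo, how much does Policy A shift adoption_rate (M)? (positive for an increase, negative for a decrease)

225

Baseline:
  Y = 93
  Q = 232 + 93 = 325
  M = 227 − 5·325 = -1398
Policy A (Q − 45, D + 72):
  Y = 93
  Q = 232 + 93 (−45 from intervention) = 280
  M = 227 − 5·280 = -1173
Change in M: -1173 − (-1398) = 225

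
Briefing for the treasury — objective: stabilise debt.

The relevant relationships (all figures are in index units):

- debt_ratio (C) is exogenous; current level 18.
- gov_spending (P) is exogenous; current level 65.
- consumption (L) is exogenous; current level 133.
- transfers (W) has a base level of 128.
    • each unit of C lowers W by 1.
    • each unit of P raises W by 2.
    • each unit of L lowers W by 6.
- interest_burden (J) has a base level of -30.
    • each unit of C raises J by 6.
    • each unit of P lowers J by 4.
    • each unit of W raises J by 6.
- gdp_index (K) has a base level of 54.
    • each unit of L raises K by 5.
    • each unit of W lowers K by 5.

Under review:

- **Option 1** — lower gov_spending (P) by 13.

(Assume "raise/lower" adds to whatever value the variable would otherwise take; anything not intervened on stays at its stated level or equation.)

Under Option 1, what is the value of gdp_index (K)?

3639

Option 1 (P − 13):
  C = 18
  P = 65 − 13 = 52
  L = 133
  W = 128 − 18 + 2·52 − 6·133 = -584
  K = 54 + 5·133 − 5·(-584) = 3639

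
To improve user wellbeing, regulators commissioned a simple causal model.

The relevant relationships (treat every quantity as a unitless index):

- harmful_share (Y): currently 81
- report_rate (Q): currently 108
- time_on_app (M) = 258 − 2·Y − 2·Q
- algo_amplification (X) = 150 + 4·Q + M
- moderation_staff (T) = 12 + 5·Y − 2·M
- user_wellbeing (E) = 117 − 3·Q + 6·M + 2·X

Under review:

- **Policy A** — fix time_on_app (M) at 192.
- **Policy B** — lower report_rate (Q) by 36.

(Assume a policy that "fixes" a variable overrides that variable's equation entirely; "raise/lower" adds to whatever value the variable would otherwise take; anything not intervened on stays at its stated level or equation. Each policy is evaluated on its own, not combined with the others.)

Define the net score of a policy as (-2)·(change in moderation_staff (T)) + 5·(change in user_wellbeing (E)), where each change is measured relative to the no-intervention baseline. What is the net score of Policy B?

2268

Baseline:
  Y = 81
  Q = 108
  M = 258 − 2·81 − 2·108 = -120
  X = 150 + 4·108 + (-120) = 462
  T = 12 + 5·81 − 2·(-120) = 657
  E = 117 − 3·108 + 6·(-120) + 2·462 = -3
Policy B (Q − 36):
  Y = 81
  Q = 108 − 36 = 72
  M = 258 − 2·81 − 2·72 = -48
  X = 150 + 4·72 + (-48) = 390
  T = 12 + 5·81 − 2·(-48) = 513
  E = 117 − 3·72 + 6·(-48) + 2·390 = 393
ΔT = 513 − 657 = -144; ΔE = 393 − (-3) = 396
Score = (-2)·(-144) + 5·396 = 2268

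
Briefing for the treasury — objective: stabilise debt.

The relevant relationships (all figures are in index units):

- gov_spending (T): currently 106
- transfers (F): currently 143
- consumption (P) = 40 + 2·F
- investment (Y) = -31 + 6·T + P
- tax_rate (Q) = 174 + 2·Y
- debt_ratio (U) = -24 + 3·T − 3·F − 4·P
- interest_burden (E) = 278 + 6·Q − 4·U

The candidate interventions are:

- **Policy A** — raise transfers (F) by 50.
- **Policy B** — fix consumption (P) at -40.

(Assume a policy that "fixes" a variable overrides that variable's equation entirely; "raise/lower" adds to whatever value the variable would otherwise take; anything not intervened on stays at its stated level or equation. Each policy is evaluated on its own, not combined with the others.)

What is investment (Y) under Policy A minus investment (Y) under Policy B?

Policy A (F + 50):
  T = 106
  F = 143 + 50 = 193
  P = 40 + 2·193 = 426
  Y = -31 + 6·106 + 426 = 1031
Policy B (P := -40):
  T = 106
  F = 143
  P = -40
  Y = -31 + 6·106 + (-40) = 565
Y: 1031 − 565 = 466

466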